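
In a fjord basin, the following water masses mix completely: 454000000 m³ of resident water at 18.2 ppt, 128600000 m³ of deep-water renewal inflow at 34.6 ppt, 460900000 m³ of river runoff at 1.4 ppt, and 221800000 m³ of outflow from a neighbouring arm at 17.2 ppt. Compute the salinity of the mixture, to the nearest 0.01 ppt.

13.57 ppt

Weighted by volume,
salt = 454,000,000×18.2 + 128,600,000×34.6 + 460,900,000×1.4 + 221,800,000×17.2 = 8,262,800,000 + 4,449,560,000 + 645,260,000 + 3,814,960,000 = 17,172,580,000
volume = 454,000,000 + 128,600,000 + 460,900,000 + 221,800,000 = 1,265,300,000 m³
S = 17,172,580,000 / 1,265,300,000 = 13.5719 ppt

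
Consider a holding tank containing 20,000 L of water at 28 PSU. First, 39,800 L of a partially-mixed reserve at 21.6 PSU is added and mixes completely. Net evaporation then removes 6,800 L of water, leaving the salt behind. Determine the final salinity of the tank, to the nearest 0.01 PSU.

After mixing: salt = 20,000×28 + 39,800×21.6 = 1,419,680; volume = 59,800 L
After evaporation: salt unchanged = 1,419,680; volume = 59,800 − 6,800 = 53,000 L
S = 1,419,680 / 53,000 = 26.7864 PSU

26.79 PSU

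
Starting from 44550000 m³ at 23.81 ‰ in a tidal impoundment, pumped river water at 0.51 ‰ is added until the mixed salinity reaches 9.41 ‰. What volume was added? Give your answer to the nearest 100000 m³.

Salt balance: 44,550,000×23.81 + V×0.51 = (44,550,000+V)×9.41
1,060,735,500 + 0.51V = 419,215,500 + 9.41V
641,520,000 = 8.9V
V = 72,080,898.88 m³

72100000 m³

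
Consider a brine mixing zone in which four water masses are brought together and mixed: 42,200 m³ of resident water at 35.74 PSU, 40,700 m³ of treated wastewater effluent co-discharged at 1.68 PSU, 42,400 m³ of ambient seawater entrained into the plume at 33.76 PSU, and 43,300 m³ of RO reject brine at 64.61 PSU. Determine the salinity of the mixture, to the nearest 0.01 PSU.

34.43 PSU

Salt balance:
salt = 42,200×35.74 + 40,700×1.68 + 42,400×33.76 + 43,300×64.61 = 1,508,228 + 68,376 + 1,431,424 + 2,797,613 = 5,805,641
volume = 42,200 + 40,700 + 42,400 + 43,300 = 168,600 m³
S = 5,805,641 / 168,600 = 34.4344 PSU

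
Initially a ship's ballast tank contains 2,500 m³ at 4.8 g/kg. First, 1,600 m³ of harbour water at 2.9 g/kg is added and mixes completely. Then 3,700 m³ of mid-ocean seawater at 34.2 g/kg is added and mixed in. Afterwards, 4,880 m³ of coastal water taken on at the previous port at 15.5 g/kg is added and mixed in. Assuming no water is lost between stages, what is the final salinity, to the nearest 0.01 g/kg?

Mass of salt is conserved:
Initial salt = 2,500×4.8 = 12,000
After stage 1: salt = 12,000 + 1,600×2.9 = 16,640; volume = 4,100 m³; S = 4.059 g/kg
After stage 2: salt = 16,640 + 3,700×34.2 = 143,180; volume = 7,800 m³; S = 18.356 g/kg
After stage 3: salt = 143,180 + 4,880×15.5 = 218,820; volume = 12,680 m³
S = 218,820 / 12,680 = 17.2571 g/kg

17.26 g/kg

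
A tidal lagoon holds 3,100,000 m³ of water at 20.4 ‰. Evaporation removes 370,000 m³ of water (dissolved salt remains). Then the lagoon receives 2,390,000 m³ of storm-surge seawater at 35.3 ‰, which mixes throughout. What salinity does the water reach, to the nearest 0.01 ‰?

After evaporation: salt = 3,100,000×20.4 = 63,240,000; volume = 3,100,000 − 370,000 = 2,730,000 m³
After mixing: salt = 63,240,000 + 2,390,000×35.3 = 147,607,000; volume = 2,730,000 + 2,390,000 = 5,120,000 m³
S = 147,607,000 / 5,120,000 = 28.8295 ‰

28.83 ‰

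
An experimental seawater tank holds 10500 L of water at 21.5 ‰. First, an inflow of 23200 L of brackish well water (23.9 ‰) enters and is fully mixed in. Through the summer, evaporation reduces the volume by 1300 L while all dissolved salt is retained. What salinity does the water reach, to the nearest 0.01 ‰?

24.08 ‰

After mixing: salt = 10,500×21.5 + 23,200×23.9 = 780,230; volume = 33,700 L
After evaporation: salt unchanged = 780,230; volume = 33,700 − 1,300 = 32,400 L
S = 780,230 / 32,400 = 24.0812 ‰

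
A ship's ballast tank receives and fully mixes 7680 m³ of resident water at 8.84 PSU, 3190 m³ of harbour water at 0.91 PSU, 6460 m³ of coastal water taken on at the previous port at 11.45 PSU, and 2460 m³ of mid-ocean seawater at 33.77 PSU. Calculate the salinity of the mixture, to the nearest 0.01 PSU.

11.51 PSU

Salt balance:
salt = 7,680×8.84 + 3,190×0.91 + 6,460×11.45 + 2,460×33.77 = 67,891.2 + 2,902.9 + 73,967 + 83,074.2 = 227,835.3
volume = 7,680 + 3,190 + 6,460 + 2,460 = 19,790 m³
S = 227,835.3 / 19,790 = 11.5126 PSU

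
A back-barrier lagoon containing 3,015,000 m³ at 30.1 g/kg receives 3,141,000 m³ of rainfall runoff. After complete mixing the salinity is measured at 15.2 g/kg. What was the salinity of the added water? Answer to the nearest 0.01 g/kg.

Salt balance: 3,015,000×30.1 + 3,141,000×S = 6,156,000×15.2
90,751,500 + 3,141,000·S = 93,571,200
S = (93,571,200 − 90,751,500) / 3,141,000 = 0.8977 g/kg

0.90 g/kg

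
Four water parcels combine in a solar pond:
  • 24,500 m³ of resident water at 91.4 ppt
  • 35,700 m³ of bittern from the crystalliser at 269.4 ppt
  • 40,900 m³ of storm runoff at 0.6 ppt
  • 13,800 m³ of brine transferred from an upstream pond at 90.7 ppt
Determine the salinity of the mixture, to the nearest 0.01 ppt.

Total salt / total volume:
salt = 24,500×91.4 + 35,700×269.4 + 40,900×0.6 + 13,800×90.7 = 2,239,300 + 9,617,580 + 24,540 + 1,251,660 = 13,133,080
volume = 24,500 + 35,700 + 40,900 + 13,800 = 114,900 m³
S = 13,133,080 / 114,900 = 114.3001 ppt

114.30 ppt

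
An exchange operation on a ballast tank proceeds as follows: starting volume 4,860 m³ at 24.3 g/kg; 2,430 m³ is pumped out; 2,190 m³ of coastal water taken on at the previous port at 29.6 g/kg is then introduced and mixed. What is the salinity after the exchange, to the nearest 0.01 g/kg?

Remaining after removal: 2,430 m³ at 24.3 g/kg (salt = 59,049)
After addition: salt = 59,049 + 2,190×29.6 = 123,873; volume = 4,620 m³
S = 123,873 / 4,620 = 26.8123 g/kg

26.81 g/kg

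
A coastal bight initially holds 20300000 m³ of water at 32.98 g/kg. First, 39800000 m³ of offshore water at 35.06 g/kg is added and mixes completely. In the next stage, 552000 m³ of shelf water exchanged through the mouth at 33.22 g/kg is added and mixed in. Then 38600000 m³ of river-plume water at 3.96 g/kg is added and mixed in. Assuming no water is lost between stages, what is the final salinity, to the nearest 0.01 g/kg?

22.53 g/kg

Total salt / total volume:
Initial salt = 20,300,000×32.98 = 669,494,000
After stage 1: salt = 669,494,000 + 39,800,000×35.06 = 2,064,882,000; volume = 60,100,000 m³; S = 34.357 g/kg
After stage 2: salt = 2,064,882,000 + 552,000×33.22 = 2,083,219,440; volume = 60,652,000 m³; S = 34.347 g/kg
After stage 3: salt = 2,083,219,440 + 38,600,000×3.96 = 2,236,075,440; volume = 99,252,000 m³
S = 2,236,075,440 / 99,252,000 = 22.5293 g/kg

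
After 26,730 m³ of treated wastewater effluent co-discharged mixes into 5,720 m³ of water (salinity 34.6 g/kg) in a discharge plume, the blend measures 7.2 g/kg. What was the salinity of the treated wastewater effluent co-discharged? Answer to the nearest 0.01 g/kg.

Salt balance: 5,720×34.6 + 26,730×S = 32,450×7.2
197,912 + 26,730·S = 233,640
S = (233,640 − 197,912) / 26,730 = 1.3366 g/kg

1.34 g/kg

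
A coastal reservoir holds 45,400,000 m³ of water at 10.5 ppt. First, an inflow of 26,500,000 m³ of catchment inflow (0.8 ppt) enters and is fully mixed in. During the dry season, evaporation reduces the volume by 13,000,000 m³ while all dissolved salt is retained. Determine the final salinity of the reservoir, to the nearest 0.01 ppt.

8.45 ppt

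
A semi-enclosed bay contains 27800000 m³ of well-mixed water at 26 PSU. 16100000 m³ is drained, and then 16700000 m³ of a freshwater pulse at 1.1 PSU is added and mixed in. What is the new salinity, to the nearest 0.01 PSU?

Remaining after removal: 11,700,000 m³ at 26 PSU (salt = 304,200,000)
After addition: salt = 304,200,000 + 16,700,000×1.1 = 322,570,000; volume = 28,400,000 m³
S = 322,570,000 / 28,400,000 = 11.3581 PSU

11.36 PSU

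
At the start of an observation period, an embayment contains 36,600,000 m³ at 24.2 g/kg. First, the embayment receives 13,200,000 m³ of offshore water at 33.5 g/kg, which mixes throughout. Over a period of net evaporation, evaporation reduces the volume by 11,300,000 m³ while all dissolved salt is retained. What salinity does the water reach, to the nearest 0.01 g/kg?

34.49 g/kg

After mixing: salt = 36,600,000×24.2 + 13,200,000×33.5 = 1,327,920,000; volume = 49,800,000 m³
After evaporation: salt unchanged = 1,327,920,000; volume = 49,800,000 − 11,300,000 = 38,500,000 m³
S = 1,327,920,000 / 38,500,000 = 34.4914 g/kg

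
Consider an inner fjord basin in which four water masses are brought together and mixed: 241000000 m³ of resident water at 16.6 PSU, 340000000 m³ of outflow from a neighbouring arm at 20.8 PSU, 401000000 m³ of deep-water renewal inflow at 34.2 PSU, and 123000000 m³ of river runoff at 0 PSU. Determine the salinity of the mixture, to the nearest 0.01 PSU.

22.43 PSU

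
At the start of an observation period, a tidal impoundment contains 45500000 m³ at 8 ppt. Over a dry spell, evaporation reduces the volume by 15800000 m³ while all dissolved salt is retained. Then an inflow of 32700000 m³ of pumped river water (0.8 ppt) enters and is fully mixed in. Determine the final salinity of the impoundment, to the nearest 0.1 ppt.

After evaporation: salt = 45,500,000×8 = 364,000,000; volume = 45,500,000 − 15,800,000 = 29,700,000 m³
After mixing: salt = 364,000,000 + 32,700,000×0.8 = 390,160,000; volume = 29,700,000 + 32,700,000 = 62,400,000 m³
S = 390,160,000 / 62,400,000 = 6.2526 ppt

6.3 ppt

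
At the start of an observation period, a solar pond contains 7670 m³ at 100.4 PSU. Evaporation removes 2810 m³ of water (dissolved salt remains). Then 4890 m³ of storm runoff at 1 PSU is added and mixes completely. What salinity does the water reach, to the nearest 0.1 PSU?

After evaporation: salt = 7,670×100.4 = 770,068; volume = 7,670 − 2,810 = 4,860 m³
After mixing: salt = 770,068 + 4,890×1 = 774,958; volume = 4,860 + 4,890 = 9,750 m³
S = 774,958 / 9,750 = 79.4829 PSU

79.5 PSU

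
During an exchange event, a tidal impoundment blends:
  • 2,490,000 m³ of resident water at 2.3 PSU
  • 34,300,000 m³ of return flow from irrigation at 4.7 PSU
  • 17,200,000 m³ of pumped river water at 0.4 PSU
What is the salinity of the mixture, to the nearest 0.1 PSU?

3.2 PSU

By conservation of dissolved salt,
salt = 2,490,000×2.3 + 34,300,000×4.7 + 17,200,000×0.4 = 5,727,000 + 161,210,000 + 6,880,000 = 173,817,000
volume = 2,490,000 + 34,300,000 + 17,200,000 = 53,990,000 m³
S = 173,817,000 / 53,990,000 = 3.219 PSU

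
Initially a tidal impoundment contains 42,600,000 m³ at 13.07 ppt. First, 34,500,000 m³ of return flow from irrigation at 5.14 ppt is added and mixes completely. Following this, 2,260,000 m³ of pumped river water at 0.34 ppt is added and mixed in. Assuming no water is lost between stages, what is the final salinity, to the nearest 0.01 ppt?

9.26 ppt

Total salt / total volume:
Initial salt = 42,600,000×13.07 = 556,782,000
After stage 1: salt = 556,782,000 + 34,500,000×5.14 = 734,112,000; volume = 77,100,000 m³; S = 9.522 ppt
After stage 2: salt = 734,112,000 + 2,260,000×0.34 = 734,880,400; volume = 79,360,000 m³
S = 734,880,400 / 79,360,000 = 9.2601 ppt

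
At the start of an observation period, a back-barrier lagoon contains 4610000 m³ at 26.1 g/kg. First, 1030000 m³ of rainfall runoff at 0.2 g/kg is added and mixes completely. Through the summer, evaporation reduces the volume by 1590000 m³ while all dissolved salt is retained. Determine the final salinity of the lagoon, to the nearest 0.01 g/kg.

After mixing: salt = 4,610,000×26.1 + 1,030,000×0.2 = 120,527,000; volume = 5,640,000 m³
After evaporation: salt unchanged = 120,527,000; volume = 5,640,000 − 1,590,000 = 4,050,000 m³
S = 120,527,000 / 4,050,000 = 29.7598 g/kg

29.76 g/kg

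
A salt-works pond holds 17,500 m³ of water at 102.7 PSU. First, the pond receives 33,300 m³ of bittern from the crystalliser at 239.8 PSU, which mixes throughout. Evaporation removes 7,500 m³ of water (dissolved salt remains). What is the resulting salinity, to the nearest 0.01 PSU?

225.93 PSU

After mixing: salt = 17,500×102.7 + 33,300×239.8 = 9,782,590; volume = 50,800 m³
After evaporation: salt unchanged = 9,782,590; volume = 50,800 − 7,500 = 43,300 m³
S = 9,782,590 / 43,300 = 225.9259 PSU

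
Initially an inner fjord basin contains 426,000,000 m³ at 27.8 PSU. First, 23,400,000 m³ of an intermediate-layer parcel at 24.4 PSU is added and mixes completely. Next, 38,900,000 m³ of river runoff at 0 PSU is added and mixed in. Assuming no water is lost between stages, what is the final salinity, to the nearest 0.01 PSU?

Conserving salt mass:
Initial salt = 426,000,000×27.8 = 11,842,800,000
After stage 1: salt = 11,842,800,000 + 23,400,000×24.4 = 12,413,760,000; volume = 449,400,000 m³; S = 27.623 PSU
After stage 2: salt = 12,413,760,000 + 38,900,000×0 = 12,413,760,000; volume = 488,300,000 m³
S = 12,413,760,000 / 488,300,000 = 25.4224 PSU

25.42 PSU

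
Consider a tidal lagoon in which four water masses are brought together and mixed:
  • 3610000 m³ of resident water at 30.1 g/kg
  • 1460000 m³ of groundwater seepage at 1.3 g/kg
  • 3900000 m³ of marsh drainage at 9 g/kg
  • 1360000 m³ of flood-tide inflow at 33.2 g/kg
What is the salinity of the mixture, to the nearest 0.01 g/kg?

Total salt / total volume:
salt = 3,610,000×30.1 + 1,460,000×1.3 + 3,900,000×9 + 1,360,000×33.2 = 108,661,000 + 1,898,000 + 35,100,000 + 45,152,000 = 190,811,000
volume = 3,610,000 + 1,460,000 + 3,900,000 + 1,360,000 = 10,330,000 m³
S = 190,811,000 / 10,330,000 = 18.4715 g/kg

18.47 g/kg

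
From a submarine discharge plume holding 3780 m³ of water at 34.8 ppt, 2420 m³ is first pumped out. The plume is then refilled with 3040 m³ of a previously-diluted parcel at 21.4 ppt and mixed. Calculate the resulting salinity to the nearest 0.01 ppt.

Remaining after removal: 1,360 m³ at 34.8 ppt (salt = 47,328)
After addition: salt = 47,328 + 3,040×21.4 = 112,384; volume = 4,400 m³
S = 112,384 / 4,400 = 25.5418 ppt

25.54 ppt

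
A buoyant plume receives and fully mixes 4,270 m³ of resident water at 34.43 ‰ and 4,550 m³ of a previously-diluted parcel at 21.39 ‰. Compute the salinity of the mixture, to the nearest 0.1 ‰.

Salt balance:
salt = 4,270×34.43 + 4,550×21.39 = 147,016.1 + 97,324.5 = 244,340.6
volume = 4,270 + 4,550 = 8,820 m³
S = 244,340.6 / 8,820 = 27.703 ‰

27.7 ‰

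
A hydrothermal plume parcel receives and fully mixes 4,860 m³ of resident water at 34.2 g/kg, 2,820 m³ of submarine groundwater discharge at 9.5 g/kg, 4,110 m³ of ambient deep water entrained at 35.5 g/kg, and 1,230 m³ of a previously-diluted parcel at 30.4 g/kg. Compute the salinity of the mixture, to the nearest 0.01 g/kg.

28.90 g/kg

Conserving salt mass:
salt = 4,860×34.2 + 2,820×9.5 + 4,110×35.5 + 1,230×30.4 = 166,212 + 26,790 + 145,905 + 37,392 = 376,299
volume = 4,860 + 2,820 + 4,110 + 1,230 = 13,020 m³
S = 376,299 / 13,020 = 28.9016 g/kg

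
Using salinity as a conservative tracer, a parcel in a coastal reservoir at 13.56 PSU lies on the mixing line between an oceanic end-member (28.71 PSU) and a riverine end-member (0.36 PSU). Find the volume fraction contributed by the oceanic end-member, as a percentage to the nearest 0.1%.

46.6%

Let g be the oceanic fraction. Salt balance per unit volume:
g×28.71 + (1−g)×0.36 = 13.56
g = (13.56 − 0.36) / (28.71 − 0.36) = 13.2/28.35 = 0.4656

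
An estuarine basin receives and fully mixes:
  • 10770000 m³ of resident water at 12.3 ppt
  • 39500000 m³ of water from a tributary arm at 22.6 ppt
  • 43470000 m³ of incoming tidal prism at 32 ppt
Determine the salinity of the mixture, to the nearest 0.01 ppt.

Salt balance:
salt = 10,770,000×12.3 + 39,500,000×22.6 + 43,470,000×32 = 132,471,000 + 892,700,000 + 1,391,040,000 = 2,416,211,000
volume = 10,770,000 + 39,500,000 + 43,470,000 = 93,740,000 m³
S = 2,416,211,000 / 93,740,000 = 25.7757 ppt

25.78 ppt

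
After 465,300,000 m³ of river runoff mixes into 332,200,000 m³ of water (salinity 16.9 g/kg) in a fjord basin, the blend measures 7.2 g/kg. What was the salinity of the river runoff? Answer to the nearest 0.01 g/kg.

0.27 g/kg

Salt balance: 332,200,000×16.9 + 465,300,000×S = 797,500,000×7.2
5,614,180,000 + 465,300,000·S = 5,742,000,000
S = (5,742,000,000 − 5,614,180,000) / 465,300,000 = 0.2747 g/kg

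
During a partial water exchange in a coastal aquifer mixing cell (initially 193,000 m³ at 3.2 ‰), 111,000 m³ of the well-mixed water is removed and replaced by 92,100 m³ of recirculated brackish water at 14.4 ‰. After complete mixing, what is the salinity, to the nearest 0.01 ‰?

9.12 ‰

Remaining after removal: 82,000 m³ at 3.2 ‰ (salt = 262,400)
After addition: salt = 262,400 + 92,100×14.4 = 1,588,640; volume = 174,100 m³
S = 1,588,640 / 174,100 = 9.1249 ‰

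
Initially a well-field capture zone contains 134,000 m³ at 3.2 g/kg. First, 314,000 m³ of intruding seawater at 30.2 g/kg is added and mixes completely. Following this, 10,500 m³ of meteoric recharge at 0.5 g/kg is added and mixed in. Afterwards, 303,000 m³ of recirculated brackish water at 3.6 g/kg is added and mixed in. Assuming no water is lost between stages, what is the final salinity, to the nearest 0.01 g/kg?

Weighted by volume,
Initial salt = 134,000×3.2 = 428,800
After stage 1: salt = 428,800 + 314,000×30.2 = 9,911,600; volume = 448,000 m³; S = 22.124 g/kg
After stage 2: salt = 9,911,600 + 10,500×0.5 = 9,916,850; volume = 458,500 m³; S = 21.629 g/kg
After stage 3: salt = 9,916,850 + 303,000×3.6 = 11,007,650; volume = 761,500 m³
S = 11,007,650 / 761,500 = 14.4552 g/kg

14.46 g/kg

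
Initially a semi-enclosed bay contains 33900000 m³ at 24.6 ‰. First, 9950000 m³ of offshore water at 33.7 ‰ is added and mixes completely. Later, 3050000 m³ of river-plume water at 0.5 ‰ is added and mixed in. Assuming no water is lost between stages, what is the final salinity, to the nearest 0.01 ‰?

Total salt / total volume:
Initial salt = 33,900,000×24.6 = 833,940,000
After stage 1: salt = 833,940,000 + 9,950,000×33.7 = 1,169,255,000; volume = 43,850,000 m³; S = 26.665 ‰
After stage 2: salt = 1,169,255,000 + 3,050,000×0.5 = 1,170,780,000; volume = 46,900,000 m³
S = 1,170,780,000 / 46,900,000 = 24.9633 ‰

24.96 ‰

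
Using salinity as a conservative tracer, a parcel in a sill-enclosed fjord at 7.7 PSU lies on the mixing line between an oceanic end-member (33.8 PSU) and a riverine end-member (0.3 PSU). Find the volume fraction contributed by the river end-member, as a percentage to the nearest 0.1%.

77.9%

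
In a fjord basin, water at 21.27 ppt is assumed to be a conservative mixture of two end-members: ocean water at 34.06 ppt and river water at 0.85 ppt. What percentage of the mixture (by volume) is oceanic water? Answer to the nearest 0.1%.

61.5%

Let g be the oceanic fraction. Salt balance per unit volume:
g×34.06 + (1−g)×0.85 = 21.27
g = (21.27 − 0.85) / (34.06 − 0.85) = 20.42/33.21 = 0.6149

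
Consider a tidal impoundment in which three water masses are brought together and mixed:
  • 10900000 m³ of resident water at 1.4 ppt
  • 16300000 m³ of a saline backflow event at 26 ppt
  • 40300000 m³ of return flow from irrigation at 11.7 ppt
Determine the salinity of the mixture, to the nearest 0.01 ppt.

Conserving salt mass:
salt = 10,900,000×1.4 + 16,300,000×26 + 40,300,000×11.7 = 15,260,000 + 423,800,000 + 471,510,000 = 910,570,000
volume = 10,900,000 + 16,300,000 + 40,300,000 = 67,500,000 m³
S = 910,570,000 / 67,500,000 = 13.4899 ppt

13.49 ppt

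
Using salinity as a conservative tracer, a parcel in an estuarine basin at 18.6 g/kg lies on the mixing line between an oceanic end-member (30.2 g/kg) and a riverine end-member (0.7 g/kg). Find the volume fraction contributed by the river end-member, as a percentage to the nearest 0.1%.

Let f be the freshwater fraction. Salt balance per unit volume:
f×0.7 + (1−f)×30.2 = 18.6
f = (30.2 − 18.6) / (30.2 − 0.7) = 11.6/29.5 = 0.3932

39.3%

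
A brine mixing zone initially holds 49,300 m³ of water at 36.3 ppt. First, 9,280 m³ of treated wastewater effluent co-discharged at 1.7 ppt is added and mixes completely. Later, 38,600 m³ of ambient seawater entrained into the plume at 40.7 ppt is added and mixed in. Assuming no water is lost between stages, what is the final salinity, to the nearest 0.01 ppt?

Total salt / total volume:
Initial salt = 49,300×36.3 = 1,789,590
After stage 1: salt = 1,789,590 + 9,280×1.7 = 1,805,366; volume = 58,580 m³; S = 30.819 ppt
After stage 2: salt = 1,805,366 + 38,600×40.7 = 3,376,386; volume = 97,180 m³
S = 3,376,386 / 97,180 = 34.7436 ppt

34.74 ppt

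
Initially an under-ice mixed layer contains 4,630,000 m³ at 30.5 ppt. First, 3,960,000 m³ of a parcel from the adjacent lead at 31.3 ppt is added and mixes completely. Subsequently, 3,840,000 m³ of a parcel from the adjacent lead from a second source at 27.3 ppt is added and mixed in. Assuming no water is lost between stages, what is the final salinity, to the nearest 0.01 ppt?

29.77 ppt

Weighted by volume,
Initial salt = 4,630,000×30.5 = 141,215,000
After stage 1: salt = 141,215,000 + 3,960,000×31.3 = 265,163,000; volume = 8,590,000 m³; S = 30.869 ppt
After stage 2: salt = 265,163,000 + 3,840,000×27.3 = 369,995,000; volume = 12,430,000 m³
S = 369,995,000 / 12,430,000 = 29.7663 ppt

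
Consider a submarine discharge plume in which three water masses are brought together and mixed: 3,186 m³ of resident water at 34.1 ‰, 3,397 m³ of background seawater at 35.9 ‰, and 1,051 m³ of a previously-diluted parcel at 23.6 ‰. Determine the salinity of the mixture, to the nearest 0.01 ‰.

33.46 ‰

Conserving salt mass:
salt = 3,186×34.1 + 3,397×35.9 + 1,051×23.6 = 108,642.6 + 121,952.3 + 24,803.6 = 255,398.5
volume = 3,186 + 3,397 + 1,051 = 7,634 m³
S = 255,398.5 / 7,634 = 33.4554 ‰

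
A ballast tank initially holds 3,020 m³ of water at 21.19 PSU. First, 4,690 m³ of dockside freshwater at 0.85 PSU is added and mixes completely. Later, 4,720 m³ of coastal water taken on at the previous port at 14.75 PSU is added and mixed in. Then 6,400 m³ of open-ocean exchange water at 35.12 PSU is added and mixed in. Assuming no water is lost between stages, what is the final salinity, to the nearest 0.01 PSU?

19.24 PSU

Salt balance:
Initial salt = 3,020×21.19 = 63,993.8
After stage 1: salt = 63,993.8 + 4,690×0.85 = 67,980.3; volume = 7,710 m³; S = 8.817 PSU
After stage 2: salt = 67,980.3 + 4,720×14.75 = 137,600.3; volume = 12,430 m³; S = 11.07 PSU
After stage 3: salt = 137,600.3 + 6,400×35.12 = 362,368.3; volume = 18,830 m³
S = 362,368.3 / 18,830 = 19.2442 PSU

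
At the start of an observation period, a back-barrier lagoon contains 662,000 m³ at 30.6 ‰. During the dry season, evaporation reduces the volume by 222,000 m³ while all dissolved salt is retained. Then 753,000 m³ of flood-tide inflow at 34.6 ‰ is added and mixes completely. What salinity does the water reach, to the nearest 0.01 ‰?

After evaporation: salt = 662,000×30.6 = 20,257,200; volume = 662,000 − 222,000 = 440,000 m³
After mixing: salt = 20,257,200 + 753,000×34.6 = 46,311,000; volume = 440,000 + 753,000 = 1,193,000 m³
S = 46,311,000 / 1,193,000 = 38.8189 ‰

38.82 ‰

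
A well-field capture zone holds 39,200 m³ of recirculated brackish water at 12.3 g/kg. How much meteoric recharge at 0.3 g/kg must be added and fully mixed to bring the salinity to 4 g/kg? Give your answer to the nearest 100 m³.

87900 m³

Salt balance: 39,200×12.3 + V×0.3 = (39,200+V)×4
482,160 + 0.3V = 156,800 + 4V
325,360 = 3.7V
V = 87,935.14 m³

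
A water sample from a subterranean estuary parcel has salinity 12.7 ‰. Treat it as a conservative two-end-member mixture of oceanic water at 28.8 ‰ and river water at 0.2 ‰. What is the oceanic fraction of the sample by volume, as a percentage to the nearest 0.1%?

Let g be the oceanic fraction. Salt balance per unit volume:
g×28.8 + (1−g)×0.2 = 12.7
g = (12.7 − 0.2) / (28.8 − 0.2) = 12.5/28.6 = 0.4371

43.7%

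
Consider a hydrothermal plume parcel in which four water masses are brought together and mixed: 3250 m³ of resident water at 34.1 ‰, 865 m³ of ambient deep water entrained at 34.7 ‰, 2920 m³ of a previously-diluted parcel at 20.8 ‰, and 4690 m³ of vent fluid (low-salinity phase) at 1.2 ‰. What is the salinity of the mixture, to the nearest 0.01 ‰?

17.67 ‰

Salt balance:
salt = 3,250×34.1 + 865×34.7 + 2,920×20.8 + 4,690×1.2 = 110,825 + 30,015.5 + 60,736 + 5,628 = 207,204.5
volume = 3,250 + 865 + 2,920 + 4,690 = 11,725 m³
S = 207,204.5 / 11,725 = 17.672 ‰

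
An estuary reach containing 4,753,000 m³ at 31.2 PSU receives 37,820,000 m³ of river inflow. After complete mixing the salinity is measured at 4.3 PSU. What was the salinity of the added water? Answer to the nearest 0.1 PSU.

Salt balance: 4,753,000×31.2 + 37,820,000×S = 42,573,000×4.3
148,293,600 + 37,820,000·S = 183,063,900
S = (183,063,900 − 148,293,600) / 37,820,000 = 0.9194 PSU

0.9 PSU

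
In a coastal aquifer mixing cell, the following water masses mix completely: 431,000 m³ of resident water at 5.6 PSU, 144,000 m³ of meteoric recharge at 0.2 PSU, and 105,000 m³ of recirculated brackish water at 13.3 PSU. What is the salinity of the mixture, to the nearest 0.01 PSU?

Mass of salt is conserved:
salt = 431,000×5.6 + 144,000×0.2 + 105,000×13.3 = 2,413,600 + 28,800 + 1,396,500 = 3,838,900
volume = 431,000 + 144,000 + 105,000 = 680,000 m³
S = 3,838,900 / 680,000 = 5.6454 PSU

5.65 PSU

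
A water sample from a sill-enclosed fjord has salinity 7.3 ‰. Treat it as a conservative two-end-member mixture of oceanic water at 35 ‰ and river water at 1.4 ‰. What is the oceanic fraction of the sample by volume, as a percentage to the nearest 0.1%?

17.6%

Let g be the oceanic fraction. Salt balance per unit volume:
g×35 + (1−g)×1.4 = 7.3
g = (7.3 − 1.4) / (35 − 1.4) = 5.9/33.6 = 0.1756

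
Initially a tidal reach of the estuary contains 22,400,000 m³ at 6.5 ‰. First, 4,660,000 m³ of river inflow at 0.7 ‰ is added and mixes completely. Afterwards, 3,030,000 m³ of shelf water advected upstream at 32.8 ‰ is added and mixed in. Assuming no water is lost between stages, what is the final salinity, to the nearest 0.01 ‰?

8.25 ‰

Mass of salt is conserved:
Initial salt = 22,400,000×6.5 = 145,600,000
After stage 1: salt = 145,600,000 + 4,660,000×0.7 = 148,862,000; volume = 27,060,000 m³; S = 5.501 ‰
After stage 2: salt = 148,862,000 + 3,030,000×32.8 = 248,246,000; volume = 30,090,000 m³
S = 248,246,000 / 30,090,000 = 8.2501 ‰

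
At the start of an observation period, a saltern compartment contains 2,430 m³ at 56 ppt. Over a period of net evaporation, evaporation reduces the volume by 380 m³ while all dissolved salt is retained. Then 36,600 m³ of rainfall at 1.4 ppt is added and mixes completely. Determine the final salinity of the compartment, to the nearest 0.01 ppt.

After evaporation: salt = 2,430×56 = 136,080; volume = 2,430 − 380 = 2,050 m³
After mixing: salt = 136,080 + 36,600×1.4 = 187,320; volume = 2,050 + 36,600 = 38,650 m³
S = 187,320 / 38,650 = 4.8466 ppt

4.85 ppt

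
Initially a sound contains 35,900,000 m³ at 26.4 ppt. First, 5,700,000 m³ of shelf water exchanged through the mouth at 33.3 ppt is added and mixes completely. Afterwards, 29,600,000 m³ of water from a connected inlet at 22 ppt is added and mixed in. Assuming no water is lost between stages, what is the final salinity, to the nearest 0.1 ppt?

25.1 ppt

Total salt / total volume:
Initial salt = 35,900,000×26.4 = 947,760,000
After stage 1: salt = 947,760,000 + 5,700,000×33.3 = 1,137,570,000; volume = 41,600,000 m³; S = 27.345 ppt
After stage 2: salt = 1,137,570,000 + 29,600,000×22 = 1,788,770,000; volume = 71,200,000 m³
S = 1,788,770,000 / 71,200,000 = 25.1232 ppt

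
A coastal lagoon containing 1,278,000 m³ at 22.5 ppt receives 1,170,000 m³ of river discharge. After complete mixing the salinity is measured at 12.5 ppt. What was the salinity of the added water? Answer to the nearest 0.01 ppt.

1.58 ppt

Salt balance: 1,278,000×22.5 + 1,170,000×S = 2,448,000×12.5
28,755,000 + 1,170,000·S = 30,600,000
S = (30,600,000 − 28,755,000) / 1,170,000 = 1.5769 ppt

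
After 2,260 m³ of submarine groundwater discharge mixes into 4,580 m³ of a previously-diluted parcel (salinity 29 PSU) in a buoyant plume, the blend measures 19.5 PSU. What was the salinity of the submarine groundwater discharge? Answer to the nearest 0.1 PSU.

0.2 PSU

Salt balance: 4,580×29 + 2,260×S = 6,840×19.5
132,820 + 2,260·S = 133,380
S = (133,380 − 132,820) / 2,260 = 0.2478 PSU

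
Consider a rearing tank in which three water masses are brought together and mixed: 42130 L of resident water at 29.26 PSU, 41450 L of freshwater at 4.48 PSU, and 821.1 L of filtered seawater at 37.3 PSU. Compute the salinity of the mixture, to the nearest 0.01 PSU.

17.17 PSU

Weighted by volume,
salt = 42,130×29.26 + 41,450×4.48 + 821.1×37.3 = 1,232,723.8 + 185,696 + 30,627.03 = 1,449,046.83
volume = 42,130 + 41,450 + 821.1 = 84,401.1 L
S = 1,449,046.83 / 84,401.1 = 17.1686 PSU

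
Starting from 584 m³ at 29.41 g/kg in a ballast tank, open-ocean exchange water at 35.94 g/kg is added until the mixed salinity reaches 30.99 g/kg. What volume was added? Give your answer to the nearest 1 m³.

186 m³

Salt balance: 584×29.41 + V×35.94 = (584+V)×30.99
17,175.44 + 35.94V = 18,098.16 + 30.99V
922.72 = 4.95V
V = 186.41 m³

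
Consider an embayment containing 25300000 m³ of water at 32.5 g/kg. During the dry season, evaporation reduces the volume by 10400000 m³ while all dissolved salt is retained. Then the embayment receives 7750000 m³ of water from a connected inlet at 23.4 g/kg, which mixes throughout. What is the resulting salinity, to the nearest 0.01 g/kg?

After evaporation: salt = 25,300,000×32.5 = 822,250,000; volume = 25,300,000 − 10,400,000 = 14,900,000 m³
After mixing: salt = 822,250,000 + 7,750,000×23.4 = 1,003,600,000; volume = 14,900,000 + 7,750,000 = 22,650,000 m³
S = 1,003,600,000 / 22,650,000 = 44.3091 g/kg

44.31 g/kg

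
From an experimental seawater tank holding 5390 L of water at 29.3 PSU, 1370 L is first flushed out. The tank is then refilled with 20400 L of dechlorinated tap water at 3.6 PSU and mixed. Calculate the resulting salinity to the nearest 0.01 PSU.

Remaining after removal: 4,020 L at 29.3 PSU (salt = 117,786)
After addition: salt = 117,786 + 20,400×3.6 = 191,226; volume = 24,420 L
S = 191,226 / 24,420 = 7.8307 PSU

7.83 PSU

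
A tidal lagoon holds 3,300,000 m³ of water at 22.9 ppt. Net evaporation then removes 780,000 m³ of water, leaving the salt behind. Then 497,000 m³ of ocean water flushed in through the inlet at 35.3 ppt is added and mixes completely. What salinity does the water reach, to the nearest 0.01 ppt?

After evaporation: salt = 3,300,000×22.9 = 75,570,000; volume = 3,300,000 − 780,000 = 2,520,000 m³
After mixing: salt = 75,570,000 + 497,000×35.3 = 93,114,100; volume = 2,520,000 + 497,000 = 3,017,000 m³
S = 93,114,100 / 3,017,000 = 30.8631 ppt

30.86 ppt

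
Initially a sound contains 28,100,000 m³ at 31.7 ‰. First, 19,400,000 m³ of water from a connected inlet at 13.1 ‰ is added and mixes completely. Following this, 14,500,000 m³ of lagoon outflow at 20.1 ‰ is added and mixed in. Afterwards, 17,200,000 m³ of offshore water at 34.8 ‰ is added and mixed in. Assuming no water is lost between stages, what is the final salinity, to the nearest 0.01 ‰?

25.69 ‰

Weighted by volume,
Initial salt = 28,100,000×31.7 = 890,770,000
After stage 1: salt = 890,770,000 + 19,400,000×13.1 = 1,144,910,000; volume = 47,500,000 m³; S = 24.103 ‰
After stage 2: salt = 1,144,910,000 + 14,500,000×20.1 = 1,436,360,000; volume = 62,000,000 m³; S = 23.167 ‰
After stage 3: salt = 1,436,360,000 + 17,200,000×34.8 = 2,034,920,000; volume = 79,200,000 m³
S = 2,034,920,000 / 79,200,000 = 25.6934 ‰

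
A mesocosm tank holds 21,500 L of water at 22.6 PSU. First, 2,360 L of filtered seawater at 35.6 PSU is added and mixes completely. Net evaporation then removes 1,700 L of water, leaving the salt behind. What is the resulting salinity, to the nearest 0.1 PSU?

25.7 PSU

After mixing: salt = 21,500×22.6 + 2,360×35.6 = 569,916; volume = 23,860 L
After evaporation: salt unchanged = 569,916; volume = 23,860 − 1,700 = 22,160 L
S = 569,916 / 22,160 = 25.7182 PSU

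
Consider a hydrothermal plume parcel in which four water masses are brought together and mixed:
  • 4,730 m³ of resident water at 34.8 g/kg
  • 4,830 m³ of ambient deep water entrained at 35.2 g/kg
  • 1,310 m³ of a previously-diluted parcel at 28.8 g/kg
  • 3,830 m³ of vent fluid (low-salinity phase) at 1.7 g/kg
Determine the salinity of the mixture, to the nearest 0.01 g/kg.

25.77 g/kg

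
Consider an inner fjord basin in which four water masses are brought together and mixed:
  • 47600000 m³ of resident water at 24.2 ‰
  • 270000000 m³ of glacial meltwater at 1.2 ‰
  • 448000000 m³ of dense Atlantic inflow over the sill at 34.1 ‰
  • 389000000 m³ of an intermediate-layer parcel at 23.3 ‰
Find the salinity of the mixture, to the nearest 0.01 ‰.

Salt balance:
salt = 47,600,000×24.2 + 270,000,000×1.2 + 448,000,000×34.1 + 389,000,000×23.3 = 1,151,920,000 + 324,000,000 + 15,276,800,000 + 9,063,700,000 = 25,816,420,000
volume = 47,600,000 + 270,000,000 + 448,000,000 + 389,000,000 = 1,154,600,000 m³
S = 25,816,420,000 / 1,154,600,000 = 22.3596 ‰

22.36 ‰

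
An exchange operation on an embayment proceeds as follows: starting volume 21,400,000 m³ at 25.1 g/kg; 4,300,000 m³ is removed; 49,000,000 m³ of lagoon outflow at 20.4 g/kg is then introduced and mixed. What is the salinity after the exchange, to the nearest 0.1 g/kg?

Remaining after removal: 17,100,000 m³ at 25.1 g/kg (salt = 429,210,000)
After addition: salt = 429,210,000 + 49,000,000×20.4 = 1,428,810,000; volume = 66,100,000 m³
S = 1,428,810,000 / 66,100,000 = 21.6159 g/kg

21.6 g/kg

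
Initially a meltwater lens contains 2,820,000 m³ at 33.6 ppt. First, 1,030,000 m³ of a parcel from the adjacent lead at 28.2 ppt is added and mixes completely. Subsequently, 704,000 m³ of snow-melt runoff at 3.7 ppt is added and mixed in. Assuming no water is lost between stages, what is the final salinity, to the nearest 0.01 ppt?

27.76 ppt

Salt balance:
Initial salt = 2,820,000×33.6 = 94,752,000
After stage 1: salt = 94,752,000 + 1,030,000×28.2 = 123,798,000; volume = 3,850,000 m³; S = 32.155 ppt
After stage 2: salt = 123,798,000 + 704,000×3.7 = 126,402,800; volume = 4,554,000 m³
S = 126,402,800 / 4,554,000 = 27.7564 ppt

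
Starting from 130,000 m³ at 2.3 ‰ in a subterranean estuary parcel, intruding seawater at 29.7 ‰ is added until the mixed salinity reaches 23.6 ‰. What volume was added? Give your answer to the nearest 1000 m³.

Salt balance: 130,000×2.3 + V×29.7 = (130,000+V)×23.6
299,000 + 29.7V = 3,068,000 + 23.6V
2,769,000 = 6.1V
V = 453,934.43 m³

454000 m³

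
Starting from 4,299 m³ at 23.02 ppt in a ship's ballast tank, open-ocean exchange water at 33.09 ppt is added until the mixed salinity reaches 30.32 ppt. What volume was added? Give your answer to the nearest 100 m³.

11300 m³

Salt balance: 4,299×23.02 + V×33.09 = (4,299+V)×30.32
98,962.98 + 33.09V = 130,345.68 + 30.32V
31,382.7 = 2.77V
V = 11,329.49 m³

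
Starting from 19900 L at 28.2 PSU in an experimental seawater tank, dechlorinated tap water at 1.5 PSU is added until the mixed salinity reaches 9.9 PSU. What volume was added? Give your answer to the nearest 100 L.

43400 L

Salt balance: 19,900×28.2 + V×1.5 = (19,900+V)×9.9
561,180 + 1.5V = 197,010 + 9.9V
364,170 = 8.4V
V = 43,353.57 L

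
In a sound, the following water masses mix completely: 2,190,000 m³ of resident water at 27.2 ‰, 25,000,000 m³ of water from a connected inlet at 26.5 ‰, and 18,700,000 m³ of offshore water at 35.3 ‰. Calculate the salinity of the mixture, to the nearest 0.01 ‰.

30.12 ‰

Weighted by volume,
salt = 2,190,000×27.2 + 25,000,000×26.5 + 18,700,000×35.3 = 59,568,000 + 662,500,000 + 660,110,000 = 1,382,178,000
volume = 2,190,000 + 25,000,000 + 18,700,000 = 45,890,000 m³
S = 1,382,178,000 / 45,890,000 = 30.1194 ‰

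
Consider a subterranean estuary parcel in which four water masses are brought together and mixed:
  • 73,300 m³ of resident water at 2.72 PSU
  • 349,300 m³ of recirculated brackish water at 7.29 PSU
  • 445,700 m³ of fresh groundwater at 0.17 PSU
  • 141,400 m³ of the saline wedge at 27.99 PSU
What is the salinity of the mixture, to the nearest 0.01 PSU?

6.71 PSU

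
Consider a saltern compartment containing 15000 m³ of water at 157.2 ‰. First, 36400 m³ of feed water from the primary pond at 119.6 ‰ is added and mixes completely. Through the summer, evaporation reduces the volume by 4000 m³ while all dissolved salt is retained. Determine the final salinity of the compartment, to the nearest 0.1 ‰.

After mixing: salt = 15,000×157.2 + 36,400×119.6 = 6,711,440; volume = 51,400 m³
After evaporation: salt unchanged = 6,711,440; volume = 51,400 − 4,000 = 47,400 m³
S = 6,711,440 / 47,400 = 141.5916 ‰

141.6 ‰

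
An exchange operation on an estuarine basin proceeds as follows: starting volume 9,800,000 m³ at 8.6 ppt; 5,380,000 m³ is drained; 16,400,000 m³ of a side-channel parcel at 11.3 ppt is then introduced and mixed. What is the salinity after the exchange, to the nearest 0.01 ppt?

10.73 ppt

Remaining after removal: 4,420,000 m³ at 8.6 ppt (salt = 38,012,000)
After addition: salt = 38,012,000 + 16,400,000×11.3 = 223,332,000; volume = 20,820,000 m³
S = 223,332,000 / 20,820,000 = 10.7268 ppt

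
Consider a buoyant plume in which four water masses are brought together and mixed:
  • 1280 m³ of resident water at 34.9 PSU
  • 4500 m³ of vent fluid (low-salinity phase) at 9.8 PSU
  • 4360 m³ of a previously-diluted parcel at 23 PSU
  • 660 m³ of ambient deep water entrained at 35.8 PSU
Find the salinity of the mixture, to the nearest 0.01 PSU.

19.69 PSU

Salt balance:
salt = 1,280×34.9 + 4,500×9.8 + 4,360×23 + 660×35.8 = 44,672 + 44,100 + 100,280 + 23,628 = 212,680
volume = 1,280 + 4,500 + 4,360 + 660 = 10,800 m³
S = 212,680 / 10,800 = 19.6926 PSU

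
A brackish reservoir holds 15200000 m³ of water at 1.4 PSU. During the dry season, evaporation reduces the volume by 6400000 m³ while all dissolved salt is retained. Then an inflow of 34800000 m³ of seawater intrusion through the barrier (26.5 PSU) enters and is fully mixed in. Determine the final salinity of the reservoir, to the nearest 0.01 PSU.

21.64 PSU

After evaporation: salt = 15,200,000×1.4 = 21,280,000; volume = 15,200,000 − 6,400,000 = 8,800,000 m³
After mixing: salt = 21,280,000 + 34,800,000×26.5 = 943,480,000; volume = 8,800,000 + 34,800,000 = 43,600,000 m³
S = 943,480,000 / 43,600,000 = 21.6394 PSU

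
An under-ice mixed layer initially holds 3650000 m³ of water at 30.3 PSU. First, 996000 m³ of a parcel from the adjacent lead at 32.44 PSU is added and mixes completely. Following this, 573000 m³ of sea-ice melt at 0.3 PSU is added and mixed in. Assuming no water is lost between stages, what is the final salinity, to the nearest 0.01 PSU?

27.41 PSU

Weighted by volume,
Initial salt = 3,650,000×30.3 = 110,595,000
After stage 1: salt = 110,595,000 + 996,000×32.44 = 142,905,240; volume = 4,646,000 m³; S = 30.759 PSU
After stage 2: salt = 142,905,240 + 573,000×0.3 = 143,077,140; volume = 5,219,000 m³
S = 143,077,140 / 5,219,000 = 27.4147 PSU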